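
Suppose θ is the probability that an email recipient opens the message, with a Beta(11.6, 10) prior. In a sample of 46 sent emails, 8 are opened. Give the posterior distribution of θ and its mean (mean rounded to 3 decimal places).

The binomial likelihood is conjugate to the Beta prior: with 8 successes and 38 failures, the posterior is Beta(11.6+8, 10+38) = Beta(19.6, 48).
E[θ | data] = 19.6/(19.6+48) = 0.290.

Posterior: Beta(19.6, 48); mean ≈ 0.290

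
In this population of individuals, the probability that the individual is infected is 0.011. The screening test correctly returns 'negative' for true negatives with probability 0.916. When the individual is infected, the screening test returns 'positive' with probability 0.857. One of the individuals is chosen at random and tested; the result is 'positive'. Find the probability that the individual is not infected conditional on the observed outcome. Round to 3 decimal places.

Let H be the event that the individual is infected. P(H) = 0.011, so P(¬H) = 0.989. With E the 'positive' result, P(E|H) = 0.857 and P(E|¬H) = 0.084.
P(E) = 0.857·0.011 + 0.084·0.989 = 0.0094270 + 0.083076 = 0.092503.
By Bayes' theorem, P(H|E) = 0.0094270 / 0.092503 = 0.102. Hence P(¬H|E) = 1 − 0.102 = 0.898.

P(¬H | E) ≈ 0.898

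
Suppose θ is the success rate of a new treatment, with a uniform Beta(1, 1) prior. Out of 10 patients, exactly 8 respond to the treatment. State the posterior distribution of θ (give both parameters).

Observing 8 successes and 2 failures updates Beta(1, 1) by adding the success and failure counts to the two shape parameters: α = 1+8 = 9, β = 1+2 = 3.

Posterior: Beta(9, 3)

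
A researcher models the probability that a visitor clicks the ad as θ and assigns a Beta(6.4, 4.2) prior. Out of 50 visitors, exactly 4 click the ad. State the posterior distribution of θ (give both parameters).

Observing 4 successes and 46 failures updates Beta(6.4, 4.2) by adding the success and failure counts to the two shape parameters: α = 6.4+4 = 10.4, β = 4.2+46 = 50.2.

Posterior: Beta(10.4, 50.2)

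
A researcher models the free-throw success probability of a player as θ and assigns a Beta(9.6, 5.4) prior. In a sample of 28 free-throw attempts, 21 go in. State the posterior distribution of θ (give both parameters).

The binomial likelihood is conjugate to the Beta prior: with 21 successes and 7 failures, the posterior is Beta(9.6+21, 5.4+7) = Beta(30.6, 12.4).

Posterior: Beta(30.6, 12.4)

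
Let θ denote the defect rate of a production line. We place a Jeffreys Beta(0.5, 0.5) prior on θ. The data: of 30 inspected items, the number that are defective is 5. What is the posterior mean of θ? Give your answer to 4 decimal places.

Posterior mean ≈ 0.1774

The binomial likelihood is conjugate to the Beta prior: with 5 successes and 25 failures, the posterior is Beta(0.5+5, 0.5+25) = Beta(5.5, 25.5).
E[θ | data] = 5.5/(5.5+25.5) = 0.1774.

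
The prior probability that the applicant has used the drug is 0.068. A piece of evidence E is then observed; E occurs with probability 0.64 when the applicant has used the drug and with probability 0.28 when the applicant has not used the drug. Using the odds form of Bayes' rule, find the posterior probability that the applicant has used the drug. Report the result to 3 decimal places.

Prior odds = 0.068/(1−0.068) = 0.072961.
Likelihood ratio for E = 0.64/0.28 = 2.2857.
Posterior odds = prior odds × LR = 0.16677.
Posterior probability = odds/(1+odds) = 0.16677/1.1668 = 0.143.

Posterior probability ≈ 0.143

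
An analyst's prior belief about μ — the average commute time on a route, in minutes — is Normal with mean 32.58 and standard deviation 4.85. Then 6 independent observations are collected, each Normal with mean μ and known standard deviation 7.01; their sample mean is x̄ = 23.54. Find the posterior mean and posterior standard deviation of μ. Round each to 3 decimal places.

Prior precision 1/τ₀² = 1/4.85² = 0.0425125; data precision n/σ² = 6/7.01² = 0.122100.
Posterior precision = 0.0425125 + 0.122100 = 0.164612, giving posterior SD = 1/√0.164612 = 2.465.
Posterior mean = (0.0425125·32.58 + 0.122100·23.54) / 0.164612 = 25.875.

Posterior mean ≈ 25.875; posterior SD ≈ 2.465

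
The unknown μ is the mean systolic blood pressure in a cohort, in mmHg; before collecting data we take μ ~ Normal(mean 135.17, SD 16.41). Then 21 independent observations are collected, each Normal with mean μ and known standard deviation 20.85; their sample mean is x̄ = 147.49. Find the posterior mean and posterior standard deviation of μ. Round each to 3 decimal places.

Prior precision 1/τ₀² = 1/16.41² = 0.00371349; data precision n/σ² = 21/20.85² = 0.0483067.
Posterior precision = 0.00371349 + 0.0483067 = 0.0520202, giving posterior SD = 1/√0.0520202 = 4.384.
Posterior mean = (0.00371349·135.17 + 0.0483067·147.49) / 0.0520202 = 146.611.

Posterior mean ≈ 146.611; posterior SD ≈ 4.384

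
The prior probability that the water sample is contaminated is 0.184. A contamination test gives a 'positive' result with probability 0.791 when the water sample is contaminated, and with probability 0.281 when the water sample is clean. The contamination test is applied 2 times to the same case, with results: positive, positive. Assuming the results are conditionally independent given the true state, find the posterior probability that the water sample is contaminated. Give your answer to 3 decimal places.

Posterior P(H) ≈ 0.641

Let H be the event that the water sample is contaminated; start with P(H) = 0.184. P('positive'|H) = 0.791, P('positive'|¬H) = 0.281.
Update on result 1 ('positive'): P(H) ← 0.791·0.1840 / (0.791·0.1840 + 0.281·0.8160) = 0.14554/0.37484 = 0.3883.
Update on result 2 ('positive'): P(H) ← 0.791·0.3883 / (0.791·0.3883 + 0.281·0.6117) = 0.30713/0.47902 = 0.6412.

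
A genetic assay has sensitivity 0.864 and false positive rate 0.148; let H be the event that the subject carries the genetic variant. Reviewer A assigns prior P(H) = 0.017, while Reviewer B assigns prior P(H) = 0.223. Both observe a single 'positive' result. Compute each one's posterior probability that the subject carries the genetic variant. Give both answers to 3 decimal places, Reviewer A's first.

Reviewer A: 0.092; Reviewer B: 0.626

P('+'|H) = 0.864, P('+'|¬H) = 0.148.
Reviewer A: numerator 0.864·0.017 = 0.014688; evidence = 0.014688+0.148·0.983 = 0.16017; posterior = 0.092.
Reviewer B: numerator 0.864·0.223 = 0.19267; evidence = 0.19267+0.148·0.777 = 0.30767; posterior = 0.626.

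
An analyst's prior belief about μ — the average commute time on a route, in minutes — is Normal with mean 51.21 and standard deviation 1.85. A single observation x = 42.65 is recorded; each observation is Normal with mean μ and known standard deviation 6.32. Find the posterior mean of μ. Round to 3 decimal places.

Prior precision 1/τ₀² = 1/1.85² = 0.292184; data precision n/σ² = 1/6.32² = 0.0250361.
Posterior precision = 0.292184 + 0.0250361 = 0.317220.
Posterior mean = (0.292184·51.21 + 0.0250361·42.65) / 0.317220 = 50.534.

Posterior mean ≈ 50.534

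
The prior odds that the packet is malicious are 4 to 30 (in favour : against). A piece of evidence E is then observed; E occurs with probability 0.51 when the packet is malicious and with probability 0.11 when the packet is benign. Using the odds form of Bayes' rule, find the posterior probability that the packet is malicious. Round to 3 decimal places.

Prior odds = 4/30 = 0.13333.
Likelihood ratio for E = 0.51/0.11 = 4.6364.
Posterior odds = prior odds × LR = 0.61818.
Posterior probability = odds/(1+odds) = 0.61818/1.6182 = 0.382.

Posterior probability ≈ 0.382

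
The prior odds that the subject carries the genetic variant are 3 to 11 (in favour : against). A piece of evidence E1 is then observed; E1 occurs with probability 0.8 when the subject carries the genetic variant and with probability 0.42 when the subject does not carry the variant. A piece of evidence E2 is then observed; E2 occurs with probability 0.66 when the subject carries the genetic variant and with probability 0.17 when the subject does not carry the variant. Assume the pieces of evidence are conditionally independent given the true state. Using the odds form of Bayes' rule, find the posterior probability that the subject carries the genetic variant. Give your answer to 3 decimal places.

Posterior probability ≈ 0.669

Prior odds = 3/11 = 0.27273.
Likelihood ratio for E1 = 0.8/0.42 = 1.9048.
Likelihood ratio for E2 = 0.66/0.17 = 3.8824.
Posterior odds = prior odds × LR₁ × LR₂ = 2.0168.
Posterior probability = odds/(1+odds) = 2.0168/3.0168 = 0.669.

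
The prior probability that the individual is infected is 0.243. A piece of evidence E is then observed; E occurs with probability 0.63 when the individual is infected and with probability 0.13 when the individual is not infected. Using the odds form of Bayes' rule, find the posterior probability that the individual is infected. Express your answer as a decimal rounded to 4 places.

Posterior probability ≈ 0.6087

Prior odds = 0.243/(1−0.243) = 0.32100.
Likelihood ratio for E = 0.63/0.13 = 4.8462.
Posterior odds = prior odds × LR = 1.5556.
Posterior probability = odds/(1+odds) = 1.5556/2.5556 = 0.6087.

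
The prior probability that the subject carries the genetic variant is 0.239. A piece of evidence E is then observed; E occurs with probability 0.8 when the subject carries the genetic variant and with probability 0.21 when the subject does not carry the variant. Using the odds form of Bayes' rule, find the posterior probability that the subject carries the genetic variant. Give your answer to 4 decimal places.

Posterior probability ≈ 0.5447

Prior odds = 0.239/(1−0.239) = 0.31406.
Likelihood ratio for E = 0.8/0.21 = 3.8095.
Posterior odds = prior odds × LR = 1.1964.
Posterior probability = odds/(1+odds) = 1.1964/2.1964 = 0.5447.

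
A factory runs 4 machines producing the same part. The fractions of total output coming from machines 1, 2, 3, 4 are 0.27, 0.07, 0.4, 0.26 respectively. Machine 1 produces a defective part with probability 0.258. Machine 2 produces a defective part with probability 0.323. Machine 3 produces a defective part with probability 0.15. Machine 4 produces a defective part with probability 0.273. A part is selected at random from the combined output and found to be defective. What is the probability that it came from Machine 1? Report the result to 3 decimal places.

Tabulate prior·likelihood by source: [1] prior 0.27, lik 0.258, product 0.06966; [2] prior 0.07, lik 0.323, product 0.02261; [3] prior 0.4, lik 0.15, product 0.06000; [4] prior 0.26, lik 0.273, product 0.07098.
Normalizing constant = 0.22325; the posterior for Machine 1 is its product over the sum, 0.06966/0.22325 = 0.312.

Posterior probability ≈ 0.312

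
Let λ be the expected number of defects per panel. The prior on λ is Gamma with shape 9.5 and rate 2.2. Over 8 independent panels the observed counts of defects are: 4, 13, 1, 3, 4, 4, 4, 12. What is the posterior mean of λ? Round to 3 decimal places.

Total count ∑xᵢ = 45 over n = 8 panels.
Gamma is conjugate to the Poisson likelihood: posterior is Gamma(shape = 9.5+45 = 54.5, rate = 2.2+8 = 10.2).
Posterior mean = shape/rate = 54.5/10.2 = 5.343.

Posterior mean ≈ 5.343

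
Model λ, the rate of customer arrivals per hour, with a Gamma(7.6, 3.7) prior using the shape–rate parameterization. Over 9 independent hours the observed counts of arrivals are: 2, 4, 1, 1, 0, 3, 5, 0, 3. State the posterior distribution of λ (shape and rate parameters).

Posterior: Gamma(shape=26.6, rate=12.7)

The Poisson likelihood adds the total count to the shape and the number of exposure periods to the rate. Here ∑xᵢ = 19 and n = 9, so shape 7.6→26.6 and rate 3.7→12.7.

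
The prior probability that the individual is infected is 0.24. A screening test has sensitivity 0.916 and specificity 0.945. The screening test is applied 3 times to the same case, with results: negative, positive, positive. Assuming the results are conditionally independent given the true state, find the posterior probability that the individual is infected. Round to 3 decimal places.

Posterior P(H) ≈ 0.886

With H the event that the individual is infected, the joint likelihood of the observed sequence is P(data|H) = 0.084·0.916·0.916 = 0.070481 and P(data|¬H) = 0.945·0.055·0.055 = 0.0028586.
Bayes: P(H|data) = 0.24·0.070481 / (0.24·0.070481 + 0.76·0.0028586) = 0.016915/0.019088 = 0.8862.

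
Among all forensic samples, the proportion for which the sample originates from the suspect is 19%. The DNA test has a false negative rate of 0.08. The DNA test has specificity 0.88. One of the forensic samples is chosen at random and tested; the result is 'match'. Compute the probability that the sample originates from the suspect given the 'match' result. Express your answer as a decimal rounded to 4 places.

P(H | E) ≈ 0.6426

Write H for 'the sample originates from the suspect'. Prior odds H:¬H = 0.19/0.81 = 0.23457. For the 'match' outcome, the likelihood ratio is 0.92/0.12 = 7.6667.
Posterior odds = 0.23457 × 7.6667 = 1.7984, so P(H|E) = 1.7984/(1+1.7984) = 0.6426.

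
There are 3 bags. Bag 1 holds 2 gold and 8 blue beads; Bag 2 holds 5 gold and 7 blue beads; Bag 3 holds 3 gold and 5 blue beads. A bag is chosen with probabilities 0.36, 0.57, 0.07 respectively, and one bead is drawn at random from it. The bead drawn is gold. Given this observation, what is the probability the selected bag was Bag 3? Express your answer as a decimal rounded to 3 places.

Posterior probability ≈ 0.078

P(gold|Bag 1) = 0.2; P(gold|Bag 2) = 0.4167; P(gold|Bag 3) = 0.375.
Prior × likelihood for each source: 0.36·0.2=0.07200, 0.57·0.4167=0.2375, 0.07·0.375=0.02625. Summing gives P(gold) = 0.33575.
P(Bag 3 | gold) = 0.02625 / 0.33575 = 0.078.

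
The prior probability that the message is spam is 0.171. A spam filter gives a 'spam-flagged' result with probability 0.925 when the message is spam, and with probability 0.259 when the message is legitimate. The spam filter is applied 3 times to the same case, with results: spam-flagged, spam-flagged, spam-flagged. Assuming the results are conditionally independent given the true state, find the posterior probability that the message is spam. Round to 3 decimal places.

Posterior P(H) ≈ 0.904

With H the event that the message is spam, the joint likelihood of the observed sequence is P(data|H) = 0.925·0.925·0.925 = 0.79145 and P(data|¬H) = 0.259·0.259·0.259 = 0.017374.
Bayes: P(H|data) = 0.171·0.79145 / (0.171·0.79145 + 0.829·0.017374) = 0.13534/0.14974 = 0.9038.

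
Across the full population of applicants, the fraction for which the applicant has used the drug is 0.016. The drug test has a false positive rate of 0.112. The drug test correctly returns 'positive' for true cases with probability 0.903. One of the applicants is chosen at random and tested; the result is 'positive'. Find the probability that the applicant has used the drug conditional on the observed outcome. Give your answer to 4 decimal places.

P(H | E) ≈ 0.1159

Write H for 'the applicant has used the drug'. Prior odds H:¬H = 0.016/0.984 = 0.016260. For the 'positive' outcome, the likelihood ratio is 0.903/0.112 = 8.0625.
Posterior odds = 0.016260 × 8.0625 = 0.13110, so P(H|E) = 0.13110/(1+0.13110) = 0.1159.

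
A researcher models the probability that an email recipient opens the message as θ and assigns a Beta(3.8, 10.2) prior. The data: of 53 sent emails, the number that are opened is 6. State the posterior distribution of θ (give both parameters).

Posterior: Beta(9.8, 57.2)

Observing 6 successes and 47 failures updates Beta(3.8, 10.2) by adding the success and failure counts to the two shape parameters: α = 3.8+6 = 9.8, β = 10.2+47 = 57.2.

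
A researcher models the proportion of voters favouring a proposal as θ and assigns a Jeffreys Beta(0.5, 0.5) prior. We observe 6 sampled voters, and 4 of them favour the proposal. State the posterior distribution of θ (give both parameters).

Posterior: Beta(4.5, 2.5)

Observing 4 successes and 2 failures updates Beta(0.5, 0.5) by adding the success and failure counts to the two shape parameters: α = 0.5+4 = 4.5, β = 0.5+2 = 2.5.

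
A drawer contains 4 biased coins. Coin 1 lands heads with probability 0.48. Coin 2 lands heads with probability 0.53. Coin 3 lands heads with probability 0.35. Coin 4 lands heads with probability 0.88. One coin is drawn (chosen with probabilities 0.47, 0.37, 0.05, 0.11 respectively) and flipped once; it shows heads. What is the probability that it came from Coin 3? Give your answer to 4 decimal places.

Posterior probability ≈ 0.0326

Tabulate prior·likelihood by source: [1] prior 0.47, lik 0.48, product 0.2256; [2] prior 0.37, lik 0.53, product 0.1961; [3] prior 0.05, lik 0.35, product 0.01750; [4] prior 0.11, lik 0.88, product 0.09680.
Normalizing constant = 0.53600; the posterior for Coin 3 is its product over the sum, 0.01750/0.53600 = 0.0326.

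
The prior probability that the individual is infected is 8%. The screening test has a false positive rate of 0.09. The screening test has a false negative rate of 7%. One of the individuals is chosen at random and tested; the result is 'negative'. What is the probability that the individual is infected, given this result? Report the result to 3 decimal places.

P(H | E) ≈ 0.007

Write H for 'the individual is infected'. Prior odds H:¬H = 0.08/0.92 = 0.086957. For the 'negative' outcome, the likelihood ratio is 0.07/0.91 = 0.076923.
Posterior odds = 0.086957 × 0.076923 = 0.0066890, so P(H|E) = 0.0066890/(1+0.0066890) = 0.007.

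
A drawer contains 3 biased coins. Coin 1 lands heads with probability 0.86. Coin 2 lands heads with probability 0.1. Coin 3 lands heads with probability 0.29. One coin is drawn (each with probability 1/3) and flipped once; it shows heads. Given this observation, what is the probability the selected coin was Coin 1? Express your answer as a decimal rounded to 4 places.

Posterior probability ≈ 0.6880

Tabulate prior·likelihood by source: [1] prior 0.333333, lik 0.86, product 0.2867; [2] prior 0.333333, lik 0.1, product 0.03333; [3] prior 0.333333, lik 0.29, product 0.09667.
Normalizing constant = 0.41667; the posterior for Coin 1 is its product over the sum, 0.2867/0.41667 = 0.6880.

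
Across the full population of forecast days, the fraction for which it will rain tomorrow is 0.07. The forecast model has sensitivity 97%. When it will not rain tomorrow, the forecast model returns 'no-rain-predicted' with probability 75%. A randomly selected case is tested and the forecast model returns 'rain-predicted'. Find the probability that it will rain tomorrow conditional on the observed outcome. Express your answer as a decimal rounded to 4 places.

Let H be the event that it will rain tomorrow. P(H) = 0.07, so P(¬H) = 0.93. With E the 'rain-predicted' result, P(E|H) = 0.97 and P(E|¬H) = 0.25.
P(E) = 0.97·0.07 + 0.25·0.93 = 0.067900 + 0.23250 = 0.30040.
By Bayes' theorem, P(H|E) = 0.067900 / 0.30040 = 0.2260.

P(H | E) ≈ 0.2260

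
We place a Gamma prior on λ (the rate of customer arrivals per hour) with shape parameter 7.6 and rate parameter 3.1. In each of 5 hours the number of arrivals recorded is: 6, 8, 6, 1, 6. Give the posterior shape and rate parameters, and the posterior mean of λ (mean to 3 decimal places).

The Poisson likelihood adds the total count to the shape and the number of exposure periods to the rate. Here ∑xᵢ = 27 and n = 5, so shape 7.6→34.6 and rate 3.1→8.1.
E[λ | data] = 34.6/8.1 = 4.272.

Posterior: Gamma(shape=34.6, rate=8.1); mean ≈ 4.272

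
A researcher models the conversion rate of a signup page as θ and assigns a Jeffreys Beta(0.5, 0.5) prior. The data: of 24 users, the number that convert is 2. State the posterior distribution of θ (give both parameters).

Observing 2 successes and 22 failures updates Beta(0.5, 0.5) by adding the success and failure counts to the two shape parameters: α = 0.5+2 = 2.5, β = 0.5+22 = 22.5.

Posterior: Beta(2.5, 22.5)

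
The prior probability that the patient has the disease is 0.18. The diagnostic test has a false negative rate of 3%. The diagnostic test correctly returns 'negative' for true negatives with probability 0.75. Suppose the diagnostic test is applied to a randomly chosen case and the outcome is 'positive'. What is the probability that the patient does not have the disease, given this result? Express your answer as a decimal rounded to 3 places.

Let H be the event that the patient has the disease. P(H) = 0.18, so P(¬H) = 0.82. With E the 'positive' result, P(E|H) = 0.97 and P(E|¬H) = 0.25.
P(E) = 0.97·0.18 + 0.25·0.82 = 0.17460 + 0.20500 = 0.37960.
By Bayes' theorem, P(H|E) = 0.17460 / 0.37960 = 0.460. Hence P(¬H|E) = 1 − 0.460 = 0.540.

P(¬H | E) ≈ 0.540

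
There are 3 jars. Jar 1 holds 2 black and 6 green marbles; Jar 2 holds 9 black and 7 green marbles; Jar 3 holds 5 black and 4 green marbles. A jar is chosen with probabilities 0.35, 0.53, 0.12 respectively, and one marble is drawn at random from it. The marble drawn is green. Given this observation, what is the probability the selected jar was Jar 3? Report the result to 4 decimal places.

P(green|Jar 1) = 0.75; P(green|Jar 2) = 0.4375; P(green|Jar 3) = 0.4444.
Prior × likelihood for each source: 0.35·0.75=0.2625, 0.53·0.4375=0.2319, 0.12·0.4444=0.05333. Summing gives P(green) = 0.54771.
P(Jar 3 | green) = 0.05333 / 0.54771 = 0.0974.

Posterior probability ≈ 0.0974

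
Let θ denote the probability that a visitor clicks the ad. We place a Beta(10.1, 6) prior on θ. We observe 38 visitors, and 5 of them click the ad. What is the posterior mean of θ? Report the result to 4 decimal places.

Observing 5 successes and 33 failures updates Beta(10.1, 6) by adding the success and failure counts to the two shape parameters: α = 10.1+5 = 15.1, β = 6+33 = 39.
E[θ | data] = 15.1/(15.1+39) = 0.2791.

Posterior mean ≈ 0.2791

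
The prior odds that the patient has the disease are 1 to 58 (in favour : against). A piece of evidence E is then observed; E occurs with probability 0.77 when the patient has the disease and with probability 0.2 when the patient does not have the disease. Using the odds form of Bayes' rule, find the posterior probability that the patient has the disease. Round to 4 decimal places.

Posterior probability ≈ 0.0622

Prior odds = 1/58 = 0.017241. In log-odds, ln(0.017241) = -4.0604.
Add log likelihood ratio: ln(3.8500) = 1.3481.
Posterior log-odds = -2.7124, so posterior odds = exp(-2.7124) = 0.066379. Converting, P(H|E) = 0.066379/1.0664 = 0.0622.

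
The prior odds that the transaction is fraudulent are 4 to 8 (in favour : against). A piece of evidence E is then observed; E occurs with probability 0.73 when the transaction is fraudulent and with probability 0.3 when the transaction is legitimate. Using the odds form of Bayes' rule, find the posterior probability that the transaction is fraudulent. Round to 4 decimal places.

Posterior probability ≈ 0.5489

Prior odds = 4/8 = 0.50000.
Likelihood ratio for E = 0.73/0.3 = 2.4333.
Posterior odds = prior odds × LR = 1.2167.
Posterior probability = odds/(1+odds) = 1.2167/2.2167 = 0.5489.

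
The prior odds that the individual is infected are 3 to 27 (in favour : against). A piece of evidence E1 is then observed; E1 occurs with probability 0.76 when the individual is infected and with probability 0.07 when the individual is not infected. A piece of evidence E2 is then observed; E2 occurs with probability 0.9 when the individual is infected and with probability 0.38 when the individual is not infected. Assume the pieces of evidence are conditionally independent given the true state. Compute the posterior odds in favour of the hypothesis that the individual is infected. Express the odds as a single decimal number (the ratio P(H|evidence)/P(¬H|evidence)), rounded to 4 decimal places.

Prior odds = 3/27 = 0.11111.
Likelihood ratio for E1 = 0.76/0.07 = 10.857.
Likelihood ratio for E2 = 0.9/0.38 = 2.3684.
Posterior odds = prior odds × LR₁ × LR₂ = 2.8571.

Posterior odds ≈ 2.8571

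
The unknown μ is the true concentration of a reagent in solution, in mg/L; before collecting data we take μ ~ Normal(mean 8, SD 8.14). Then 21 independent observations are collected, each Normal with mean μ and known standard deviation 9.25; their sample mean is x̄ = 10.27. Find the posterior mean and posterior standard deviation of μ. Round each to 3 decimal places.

Prior precision 1/τ₀² = 1/8.14² = 0.0150922; data precision n/σ² = 21/9.25² = 0.245435.
Posterior precision = 0.0150922 + 0.245435 = 0.260527, giving posterior SD = 1/√0.260527 = 1.959.
Posterior mean = (0.0150922·8 + 0.245435·10.27) / 0.260527 = 10.139.

Posterior mean ≈ 10.139; posterior SD ≈ 1.959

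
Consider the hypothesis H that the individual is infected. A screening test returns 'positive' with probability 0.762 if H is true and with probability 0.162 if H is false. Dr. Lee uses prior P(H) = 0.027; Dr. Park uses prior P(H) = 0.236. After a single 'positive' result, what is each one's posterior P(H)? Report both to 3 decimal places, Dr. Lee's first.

P('+'|H) = 0.762, P('+'|¬H) = 0.162.
Dr. Lee: numerator 0.762·0.027 = 0.020574; evidence = 0.020574+0.162·0.973 = 0.17820; posterior = 0.115.
Dr. Park: numerator 0.762·0.236 = 0.17983; evidence = 0.17983+0.162·0.764 = 0.30360; posterior = 0.592.

Dr. Lee: 0.115; Dr. Park: 0.592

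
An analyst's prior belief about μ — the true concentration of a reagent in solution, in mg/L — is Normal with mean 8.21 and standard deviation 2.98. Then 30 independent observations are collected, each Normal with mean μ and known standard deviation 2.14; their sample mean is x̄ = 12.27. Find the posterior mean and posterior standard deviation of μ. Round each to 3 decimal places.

With known σ, the Normal prior is conjugate. Weight on the data is w = (n/σ²)/(n/σ² + 1/τ₀²) = 6.55079/(6.55079+0.112608) = 0.98310.
Posterior mean = w·x̄ + (1−w)·μ₀ = 0.98310·12.27 + 0.016899·8.21 = 12.201. Posterior variance = 1/(6.55079+0.112608) = 0.150074, so SD = 0.387.

Posterior mean ≈ 12.201; posterior SD ≈ 0.387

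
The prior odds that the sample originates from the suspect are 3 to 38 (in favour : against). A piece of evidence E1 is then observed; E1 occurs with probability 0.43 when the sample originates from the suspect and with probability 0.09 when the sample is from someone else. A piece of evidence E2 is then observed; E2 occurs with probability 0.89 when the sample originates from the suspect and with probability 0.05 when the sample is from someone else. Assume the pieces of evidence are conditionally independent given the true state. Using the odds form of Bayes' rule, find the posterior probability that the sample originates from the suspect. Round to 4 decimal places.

Prior odds = 3/38 = 0.078947.
Likelihood ratio for E1 = 0.43/0.09 = 4.7778.
Likelihood ratio for E2 = 0.89/0.05 = 17.800.
Posterior odds = prior odds × LR₁ × LR₂ = 6.7140.
Posterior probability = odds/(1+odds) = 6.7140/7.7140 = 0.8704.

Posterior probability ≈ 0.8704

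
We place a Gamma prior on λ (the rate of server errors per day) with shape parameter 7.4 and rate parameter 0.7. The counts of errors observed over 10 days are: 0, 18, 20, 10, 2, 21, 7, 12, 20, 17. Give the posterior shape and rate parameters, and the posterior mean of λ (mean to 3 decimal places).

Total count ∑xᵢ = 127 over n = 10 days.
Gamma is conjugate to the Poisson likelihood: posterior is Gamma(shape = 7.4+127 = 134.4, rate = 0.7+10 = 10.7).
E[λ | data] = 134.4/10.7 = 12.561.

Posterior: Gamma(shape=134.4, rate=10.7); mean ≈ 12.561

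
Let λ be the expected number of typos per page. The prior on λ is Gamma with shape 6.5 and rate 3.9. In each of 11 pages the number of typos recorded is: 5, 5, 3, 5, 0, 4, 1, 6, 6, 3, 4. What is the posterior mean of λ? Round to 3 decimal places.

Total count ∑xᵢ = 42 over n = 11 pages.
Gamma is conjugate to the Poisson likelihood: posterior is Gamma(shape = 6.5+42 = 48.5, rate = 3.9+11 = 14.9).
E[λ | data] = 48.5/14.9 = 3.255.

Posterior mean ≈ 3.255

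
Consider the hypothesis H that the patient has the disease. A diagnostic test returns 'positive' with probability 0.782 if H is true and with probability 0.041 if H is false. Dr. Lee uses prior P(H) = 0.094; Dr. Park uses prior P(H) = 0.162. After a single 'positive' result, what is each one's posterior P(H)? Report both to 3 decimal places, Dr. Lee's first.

Dr. Lee: 0.664; Dr. Park: 0.787

P('+'|H) = 0.782, P('+'|¬H) = 0.041.
Dr. Lee: numerator 0.782·0.094 = 0.073508; evidence = 0.073508+0.041·0.906 = 0.11065; posterior = 0.664.
Dr. Park: numerator 0.782·0.162 = 0.12668; evidence = 0.12668+0.041·0.838 = 0.16104; posterior = 0.787.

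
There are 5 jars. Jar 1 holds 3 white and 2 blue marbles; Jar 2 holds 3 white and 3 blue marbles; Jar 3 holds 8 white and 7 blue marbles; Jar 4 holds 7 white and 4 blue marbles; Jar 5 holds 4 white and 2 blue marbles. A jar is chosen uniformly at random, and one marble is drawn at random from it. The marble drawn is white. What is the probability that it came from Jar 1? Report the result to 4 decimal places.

P(white|Jar 1) = 0.6; P(white|Jar 2) = 0.5; P(white|Jar 3) = 0.5333; P(white|Jar 4) = 0.6364; P(white|Jar 5) = 0.6667.
Prior × likelihood for each source: 0.2·0.6=0.1200, 0.2·0.5=0.1000, 0.2·0.5333=0.1067, 0.2·0.6364=0.1273, 0.2·0.6667=0.1333. Summing gives P(white) = 0.58727.
P(Jar 1 | white) = 0.1200 / 0.58727 = 0.2043.

Posterior probability ≈ 0.2043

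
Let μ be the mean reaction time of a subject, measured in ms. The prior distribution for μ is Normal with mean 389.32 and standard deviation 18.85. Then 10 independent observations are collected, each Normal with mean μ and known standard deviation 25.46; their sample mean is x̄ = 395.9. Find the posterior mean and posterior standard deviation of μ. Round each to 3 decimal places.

Posterior mean ≈ 394.885; posterior SD ≈ 7.404

With known σ, the Normal prior is conjugate. Weight on the data is w = (n/σ²)/(n/σ² + 1/τ₀²) = 0.0154271/(0.0154271+0.00281434) = 0.84572.
Posterior mean = w·x̄ + (1−w)·μ₀ = 0.84572·395.9 + 0.15428·389.32 = 394.885. Posterior variance = 1/(0.0154271+0.00281434) = 54.8203, so SD = 7.404.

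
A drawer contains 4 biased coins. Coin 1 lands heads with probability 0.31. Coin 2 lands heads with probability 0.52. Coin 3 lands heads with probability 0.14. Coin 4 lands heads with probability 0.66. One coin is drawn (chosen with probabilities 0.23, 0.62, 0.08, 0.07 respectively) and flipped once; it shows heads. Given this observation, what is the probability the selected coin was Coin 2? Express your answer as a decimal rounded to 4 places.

Tabulate prior·likelihood by source: [1] prior 0.23, lik 0.31, product 0.07130; [2] prior 0.62, lik 0.52, product 0.3224; [3] prior 0.08, lik 0.14, product 0.01120; [4] prior 0.07, lik 0.66, product 0.04620.
Normalizing constant = 0.45110; the posterior for Coin 2 is its product over the sum, 0.3224/0.45110 = 0.7147.

Posterior probability ≈ 0.7147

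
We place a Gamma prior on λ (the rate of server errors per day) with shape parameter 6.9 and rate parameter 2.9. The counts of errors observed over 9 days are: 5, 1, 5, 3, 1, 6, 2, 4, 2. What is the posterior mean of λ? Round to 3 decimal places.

Posterior mean ≈ 3.017

The Poisson likelihood adds the total count to the shape and the number of exposure periods to the rate. Here ∑xᵢ = 29 and n = 9, so shape 6.9→35.9 and rate 2.9→11.9.
Posterior mean = shape/rate = 35.9/11.9 = 3.017.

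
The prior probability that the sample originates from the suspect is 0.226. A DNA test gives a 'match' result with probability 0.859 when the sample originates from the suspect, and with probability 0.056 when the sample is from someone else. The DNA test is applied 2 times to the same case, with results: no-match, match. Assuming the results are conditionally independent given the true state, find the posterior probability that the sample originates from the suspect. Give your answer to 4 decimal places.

With H the event that the sample originates from the suspect, the joint likelihood of the observed sequence is P(data|H) = 0.141·0.859 = 0.12112 and P(data|¬H) = 0.944·0.056 = 0.052864.
Bayes: P(H|data) = 0.226·0.12112 / (0.226·0.12112 + 0.774·0.052864) = 0.027373/0.068290 = 0.4008.

Posterior P(H) ≈ 0.4008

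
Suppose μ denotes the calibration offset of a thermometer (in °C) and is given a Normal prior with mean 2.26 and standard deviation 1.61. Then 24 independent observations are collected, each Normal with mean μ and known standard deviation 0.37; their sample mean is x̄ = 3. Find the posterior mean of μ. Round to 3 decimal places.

Posterior mean ≈ 2.998

With known σ, the Normal prior is conjugate. Weight on the data is w = (n/σ²)/(n/σ² + 1/τ₀²) = 175.310/(175.310+0.385788) = 0.99780.
Posterior mean = w·x̄ + (1−w)·μ₀ = 0.99780·3 + 0.0021958·2.26 = 2.998.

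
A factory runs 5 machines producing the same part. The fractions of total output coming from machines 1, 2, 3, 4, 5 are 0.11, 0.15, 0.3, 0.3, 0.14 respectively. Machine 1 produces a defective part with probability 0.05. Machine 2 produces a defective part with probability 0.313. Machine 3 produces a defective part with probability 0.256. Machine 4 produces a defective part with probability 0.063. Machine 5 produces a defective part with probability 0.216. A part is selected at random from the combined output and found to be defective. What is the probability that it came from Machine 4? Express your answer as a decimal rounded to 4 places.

P(defective|M1) = 0.05; P(defective|M2) = 0.313; P(defective|M3) = 0.256; P(defective|M4) = 0.063; P(defective|M5) = 0.216.
Prior × likelihood for each source: 0.11·0.05=0.005500, 0.15·0.313=0.04695, 0.3·0.256=0.07680, 0.3·0.063=0.01890, 0.14·0.216=0.03024. Summing gives P(defective) = 0.17839.
P(Machine 4 | defective) = 0.01890 / 0.17839 = 0.1059.

Posterior probability ≈ 0.1059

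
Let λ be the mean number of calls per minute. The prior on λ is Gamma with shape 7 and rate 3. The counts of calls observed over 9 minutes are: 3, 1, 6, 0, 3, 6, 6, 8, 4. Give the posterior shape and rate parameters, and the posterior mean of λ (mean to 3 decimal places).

Posterior: Gamma(shape=44, rate=12); mean ≈ 3.667

Total count ∑xᵢ = 37 over n = 9 minutes.
Gamma is conjugate to the Poisson likelihood: posterior is Gamma(shape = 7+37 = 44, rate = 3+9 = 12).
Posterior mean = shape/rate = 44/12 = 3.667.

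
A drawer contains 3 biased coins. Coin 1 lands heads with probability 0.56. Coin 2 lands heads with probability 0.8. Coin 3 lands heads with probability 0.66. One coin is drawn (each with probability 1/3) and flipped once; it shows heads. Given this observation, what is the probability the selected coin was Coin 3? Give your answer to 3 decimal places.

Tabulate prior·likelihood by source: [1] prior 0.333333, lik 0.56, product 0.1867; [2] prior 0.333333, lik 0.8, product 0.2667; [3] prior 0.333333, lik 0.66, product 0.2200.
Normalizing constant = 0.67333; the posterior for Coin 3 is its product over the sum, 0.2200/0.67333 = 0.327.

Posterior probability ≈ 0.327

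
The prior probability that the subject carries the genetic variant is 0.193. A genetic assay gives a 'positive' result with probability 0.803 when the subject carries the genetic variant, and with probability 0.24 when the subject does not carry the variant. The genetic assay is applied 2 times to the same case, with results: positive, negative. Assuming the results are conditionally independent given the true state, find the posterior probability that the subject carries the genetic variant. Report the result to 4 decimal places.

Posterior P(H) ≈ 0.1718

Let H be the event that the subject carries the genetic variant; start with P(H) = 0.193. P('positive'|H) = 0.803, P('positive'|¬H) = 0.24.
Update on result 1 ('positive'): P(H) ← 0.803·0.1930 / (0.803·0.1930 + 0.24·0.8070) = 0.15498/0.34866 = 0.4445.
Update on result 2 ('negative'): P(H) ← 0.197·0.4445 / (0.197·0.4445 + 0.76·0.5555) = 0.087567/0.50975 = 0.1718.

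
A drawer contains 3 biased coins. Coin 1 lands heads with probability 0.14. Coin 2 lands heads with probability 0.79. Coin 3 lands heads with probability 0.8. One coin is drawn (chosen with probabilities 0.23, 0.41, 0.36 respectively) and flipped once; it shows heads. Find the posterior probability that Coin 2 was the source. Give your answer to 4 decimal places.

P(heads|C1) = 0.14; P(heads|C2) = 0.79; P(heads|C3) = 0.8.
Prior × likelihood for each source: 0.23·0.14=0.03220, 0.41·0.79=0.3239, 0.36·0.8=0.2880. Summing gives P(heads) = 0.64410.
P(Coin 2 | heads) = 0.3239 / 0.64410 = 0.5029.

Posterior probability ≈ 0.5029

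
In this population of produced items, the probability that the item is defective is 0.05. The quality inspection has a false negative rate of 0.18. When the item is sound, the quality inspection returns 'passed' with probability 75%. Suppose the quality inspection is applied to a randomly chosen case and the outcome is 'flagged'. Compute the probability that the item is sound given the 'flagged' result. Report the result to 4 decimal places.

P(¬H | E) ≈ 0.8528

Let H be the event that the item is defective. P(H) = 0.05, so P(¬H) = 0.95. With E the 'flagged' result, P(E|H) = 0.82 and P(E|¬H) = 0.25.
P(E) = 0.82·0.05 + 0.25·0.95 = 0.041000 + 0.23750 = 0.27850.
By Bayes' theorem, P(H|E) = 0.041000 / 0.27850 = 0.1472. Hence P(¬H|E) = 1 − 0.1472 = 0.8528.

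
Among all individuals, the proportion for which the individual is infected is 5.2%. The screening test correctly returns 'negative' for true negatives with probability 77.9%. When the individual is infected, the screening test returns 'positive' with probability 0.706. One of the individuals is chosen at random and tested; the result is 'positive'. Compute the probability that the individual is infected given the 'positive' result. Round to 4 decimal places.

Write H for 'the individual is infected'. Prior odds H:¬H = 0.052/0.948 = 0.054852. For the 'positive' outcome, the likelihood ratio is 0.706/0.221 = 3.1946.
Posterior odds = 0.054852 × 3.1946 = 0.17523, so P(H|E) = 0.17523/(1+0.17523) = 0.1491.

P(H | E) ≈ 0.1491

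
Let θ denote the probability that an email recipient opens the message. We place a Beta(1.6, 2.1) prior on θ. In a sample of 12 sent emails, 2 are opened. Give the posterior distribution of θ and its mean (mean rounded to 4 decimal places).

Posterior: Beta(3.6, 12.1); mean ≈ 0.2293

Observing 2 successes and 10 failures updates Beta(1.6, 2.1) by adding the success and failure counts to the two shape parameters: α = 1.6+2 = 3.6, β = 2.1+10 = 12.1.
Posterior mean = α/(α+β) = 3.6/15.7 = 0.2293.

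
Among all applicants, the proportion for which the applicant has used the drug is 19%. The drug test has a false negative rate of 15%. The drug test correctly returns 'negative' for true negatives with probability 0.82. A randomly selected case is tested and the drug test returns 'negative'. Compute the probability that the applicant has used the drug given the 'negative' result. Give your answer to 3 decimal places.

P(H | E) ≈ 0.041

Write H for 'the applicant has used the drug'. Prior odds H:¬H = 0.19/0.81 = 0.23457. For the 'negative' outcome, the likelihood ratio is 0.15/0.82 = 0.18293.
Posterior odds = 0.23457 × 0.18293 = 0.042909, so P(H|E) = 0.042909/(1+0.042909) = 0.041.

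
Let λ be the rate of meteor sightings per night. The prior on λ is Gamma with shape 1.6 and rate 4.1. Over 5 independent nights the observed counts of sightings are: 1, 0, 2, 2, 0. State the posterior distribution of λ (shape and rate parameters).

Total count ∑xᵢ = 5 over n = 5 nights.
Gamma is conjugate to the Poisson likelihood: posterior is Gamma(shape = 1.6+5 = 6.6, rate = 4.1+5 = 9.1).

Posterior: Gamma(shape=6.6, rate=9.1)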